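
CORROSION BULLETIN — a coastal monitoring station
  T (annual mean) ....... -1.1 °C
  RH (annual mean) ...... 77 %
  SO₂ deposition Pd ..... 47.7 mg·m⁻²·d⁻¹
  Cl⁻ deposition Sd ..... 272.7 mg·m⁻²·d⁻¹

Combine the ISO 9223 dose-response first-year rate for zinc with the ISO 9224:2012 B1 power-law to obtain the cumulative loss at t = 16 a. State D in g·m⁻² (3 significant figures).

D(16) = 158 g·m⁻²

zinc: T≤10 °C ⇒ hinge +0.038·(-1.1−10) = -0.4218
  Pd branch = 0.0129·Pd^0.44·e^(0.046·RH+f) = 1.6 μm/a
  Cl⁻ term: 0.0175·272.7^0.57·exp(0.008·77+0.085·-1.1) = 0.7216
  r_corr = 1.6 + 0.7216 = 2.322 μm/a
Long-term exponent b (ISO 9224 Table 2, B1) = 0.813
  D(16) = 2.322 × 16^0.813 = 2.322 × 9.527 = 22.12 μm
  Mass loss = 22.12 μm × 7.14 g/cm³ = 157.9 g·m⁻²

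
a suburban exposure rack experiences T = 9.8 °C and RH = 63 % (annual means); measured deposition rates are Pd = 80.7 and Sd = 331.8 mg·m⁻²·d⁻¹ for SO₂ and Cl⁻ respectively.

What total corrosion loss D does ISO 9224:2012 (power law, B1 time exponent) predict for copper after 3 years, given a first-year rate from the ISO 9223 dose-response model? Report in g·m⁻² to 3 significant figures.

D(3) = 26.7 g·m⁻²

copper: T≤10 °C ⇒ hinge +0.126·(9.8−10) = -0.0252
  SO₂ term: 0.0053·80.7^0.26·exp(0.059·63-0.0252) = 0.6659
  Cl⁻ term: 0.01025·331.8^0.27·exp(0.036·63+0.049·9.8) = 0.7672
  sum: 0.6659 + 0.7672 → r_corr = 1.433 μm/a
Long-term exponent b (ISO 9224 Table 2, B1) = 0.667
  D(3) = 1.433 × 3^0.667 = 1.433 × 2.081 = 2.982 μm
  Mass loss = 2.982 μm × 8.96 g/cm³ = 26.72 g·m⁻²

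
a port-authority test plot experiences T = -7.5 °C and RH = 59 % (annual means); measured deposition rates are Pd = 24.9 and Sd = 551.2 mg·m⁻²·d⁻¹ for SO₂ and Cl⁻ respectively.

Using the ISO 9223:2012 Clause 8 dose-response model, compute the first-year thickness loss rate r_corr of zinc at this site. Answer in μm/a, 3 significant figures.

zinc: f(T) = +0.038·(T−10) [T≤10 °C] = -0.6650
  sulphur-dioxide contribution → 0.4119 μm/a
  chloride contribution → 0.5416 μm/a
  total first-year rate 0.9535 μm/a

r_corr = 0.954 μm/a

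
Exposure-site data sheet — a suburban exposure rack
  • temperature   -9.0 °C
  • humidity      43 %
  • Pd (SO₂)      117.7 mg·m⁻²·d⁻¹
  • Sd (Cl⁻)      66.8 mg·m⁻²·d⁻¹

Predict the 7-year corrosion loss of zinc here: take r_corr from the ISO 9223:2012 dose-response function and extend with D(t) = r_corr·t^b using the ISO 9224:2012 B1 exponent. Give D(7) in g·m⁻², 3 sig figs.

zinc: temperature factor f = +0.038·(-19.0) = -0.7220
  sulphur-dioxide contribution → 0.3692 μm/a
  chloride contribution → 0.126 μm/a
  ⇒ r_corr(zinc) = 0.4951 μm/a
Long-term exponent b (ISO 9224 Table 2, B1) = 0.813
  D(7) = 0.4951 × 7^0.813 = 0.4951 × 4.865 = 2.409 μm
  Mass loss = 2.409 μm × 7.14 g/cm³ = 17.2 g·m⁻²

D(7) = 17.2 g·m⁻²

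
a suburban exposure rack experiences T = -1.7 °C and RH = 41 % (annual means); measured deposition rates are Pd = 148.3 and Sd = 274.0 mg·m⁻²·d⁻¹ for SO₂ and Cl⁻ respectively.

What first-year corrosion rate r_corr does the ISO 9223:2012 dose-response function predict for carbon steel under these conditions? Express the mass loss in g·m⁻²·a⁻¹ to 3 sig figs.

carbon steel: temperature factor f = +0.150·(-11.7) = -1.7550
  Pd branch = 1.77·Pd^0.52·e^(0.02·RH+f) = 9.352 μm/a
  Sd branch = 0.102·Sd^0.62·e^(0.033·RH+0.04·T) = 11.97 μm/a
  r_corr = 9.352 + 11.97 = 21.32 μm/a
Convert to mass loss: 21.32 μm/a × 7.85 g/cm³ = 167.4 g·m⁻²·a⁻¹

r_corr = 167 g·m⁻²·a⁻¹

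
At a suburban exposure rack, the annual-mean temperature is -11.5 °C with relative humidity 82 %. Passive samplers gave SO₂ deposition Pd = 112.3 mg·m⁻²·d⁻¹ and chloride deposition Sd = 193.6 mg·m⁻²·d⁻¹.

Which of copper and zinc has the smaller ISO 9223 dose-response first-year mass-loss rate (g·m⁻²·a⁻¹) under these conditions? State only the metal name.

copper: temperature factor f = +0.126·(-21.5) = -2.7090
  Pd branch = 0.0053·Pd^0.26·e^(0.059·RH+f) = 0.1521 μm/a
  Sd branch = 0.01025·Sd^0.27·e^(0.036·RH+0.049·T) = 0.4629 μm/a
  r_corr = 0.1521 + 0.4629 = 0.615 μm/a
  mass loss = 0.615 μm/a × 8.96 g/cm³ = 5.51 g·m⁻²·a⁻¹
zinc: temperature factor f = +0.038·(-21.5) = -0.8170
  Pd branch = 0.0129·Pd^0.44·e^(0.046·RH+f) = 1.977 μm/a
  Cl⁻ term: 0.0175·193.6^0.57·exp(0.008·82+0.085·-11.5) = 0.2552
  sum: 1.977 + 0.2552 → r_corr = 2.233 μm/a
  mass loss = 2.233 μm/a × 7.14 g/cm³ = 15.94 g·m⁻²·a⁻¹
Ordering by g·m⁻²·a⁻¹: zinc (15.9) > copper (5.51)

copper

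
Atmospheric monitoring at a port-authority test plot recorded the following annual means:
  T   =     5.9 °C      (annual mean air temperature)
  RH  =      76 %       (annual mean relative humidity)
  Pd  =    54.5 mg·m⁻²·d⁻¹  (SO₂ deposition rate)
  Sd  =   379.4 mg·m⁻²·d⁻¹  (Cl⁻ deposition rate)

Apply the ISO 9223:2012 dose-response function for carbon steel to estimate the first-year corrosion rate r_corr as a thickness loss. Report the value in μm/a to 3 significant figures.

carbon steel: temperature factor f = +0.150·(-4.1) = -0.6150
  Pd branch = 1.77·Pd^0.52·e^(0.02·RH+f) = 34.99 μm/a
  Cl⁻ term: 0.102·379.4^0.62·exp(0.033·76+0.04·5.9) = 63
  r_corr = 34.99 + 63 = 97.99 μm/a

r_corr = 98.0 μm/a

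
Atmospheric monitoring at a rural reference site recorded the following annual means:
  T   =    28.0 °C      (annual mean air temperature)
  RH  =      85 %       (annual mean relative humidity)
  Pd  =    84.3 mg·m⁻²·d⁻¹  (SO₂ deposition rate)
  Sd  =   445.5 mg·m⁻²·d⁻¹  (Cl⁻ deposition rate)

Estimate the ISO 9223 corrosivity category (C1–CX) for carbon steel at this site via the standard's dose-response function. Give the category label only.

carbon steel: f(T) = -0.054·(T−10) [T>10 °C] = -0.9720
  sulphur-dioxide contribution → 36.78 μm/a
  chloride contribution → 226.7 μm/a
  ⇒ r_corr(carbon steel) = 263.5 μm/a
Category bounds: 200…700 μm/a bracket r_corr ⇒ CX

CX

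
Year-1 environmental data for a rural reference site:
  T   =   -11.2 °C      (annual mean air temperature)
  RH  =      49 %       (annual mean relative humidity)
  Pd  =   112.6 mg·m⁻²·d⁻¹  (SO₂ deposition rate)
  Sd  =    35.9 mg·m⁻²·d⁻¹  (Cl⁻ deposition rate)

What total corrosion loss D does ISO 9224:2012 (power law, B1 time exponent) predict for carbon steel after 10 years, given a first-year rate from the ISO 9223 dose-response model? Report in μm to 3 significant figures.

carbon steel: temperature factor f = +0.150·(-21.2) = -3.1800
  SO₂ term: 1.77·112.6^0.52·exp(0.02·49-3.1800) = 2.287
  Sd branch = 0.102·Sd^0.62·e^(0.033·RH+0.04·T) = 3.023 μm/a
  sum: 2.287 + 3.023 → r_corr = 5.31 μm/a
Long-term exponent b (ISO 9224 Table 2, B1) = 0.523
  D(10) = 5.31 × 10^0.523 = 5.31 × 3.334 = 17.71 μm

D(10) = 17.7 μm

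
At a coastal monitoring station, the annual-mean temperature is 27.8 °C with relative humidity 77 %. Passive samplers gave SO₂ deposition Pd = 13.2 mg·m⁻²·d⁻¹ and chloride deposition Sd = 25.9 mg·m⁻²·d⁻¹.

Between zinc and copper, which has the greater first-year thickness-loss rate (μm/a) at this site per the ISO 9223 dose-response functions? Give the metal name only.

zinc

zinc: T>10 °C ⇒ hinge -0.071·(27.8−10) = -1.2638
  Pd branch = 0.0129·Pd^0.44·e^(0.046·RH+f) = 0.3918 μm/a
  Sd branch = 0.0175·Sd^0.57·e^(0.008·RH+0.085·T) = 2.2 μm/a
  sum: 0.3918 + 2.2 → r_corr = 2.592 μm/a
copper: T>10 °C ⇒ hinge -0.080·(27.8−10) = -1.4240
  SO₂ term: 0.0053·13.2^0.26·exp(0.059·77-1.4240) = 0.2345
  Sd branch = 0.01025·Sd^0.27·e^(0.036·RH+0.049·T) = 1.541 μm/a
  sum: 0.2345 + 1.541 → r_corr = 1.775 μm/a
Ordering by μm/a: zinc (2.59) > copper (1.78)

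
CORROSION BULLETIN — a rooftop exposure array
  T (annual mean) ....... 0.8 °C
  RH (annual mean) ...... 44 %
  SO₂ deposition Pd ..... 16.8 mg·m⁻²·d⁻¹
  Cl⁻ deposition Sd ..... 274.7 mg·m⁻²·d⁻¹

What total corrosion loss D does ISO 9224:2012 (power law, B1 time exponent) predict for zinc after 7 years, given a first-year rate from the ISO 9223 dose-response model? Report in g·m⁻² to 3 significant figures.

zinc: T≤10 °C ⇒ hinge +0.038·(0.8−10) = -0.3496
  SO₂ term: 0.0129·16.8^0.44·exp(0.046·44-0.3496) = 0.2382
  Cl⁻ term: 0.0175·274.7^0.57·exp(0.008·44+0.085·0.8) = 0.654
  sum: 0.2382 + 0.654 → r_corr = 0.8922 μm/a
Power-law: D(7) = r_corr · 7^0.813
  D(7) = 0.8922 × 7^0.813 = 0.8922 × 4.865 = 4.34 μm
  Mass loss = 4.34 μm × 7.14 g/cm³ = 30.99 g·m⁻²

D(7) = 31.0 g·m⁻²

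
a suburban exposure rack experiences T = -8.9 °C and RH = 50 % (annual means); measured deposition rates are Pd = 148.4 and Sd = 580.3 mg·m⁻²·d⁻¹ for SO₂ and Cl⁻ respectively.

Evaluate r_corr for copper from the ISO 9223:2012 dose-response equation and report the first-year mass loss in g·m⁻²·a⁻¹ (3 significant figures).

copper: T≤10 °C ⇒ hinge +0.126·(-8.9−10) = -2.3814
  sulphur-dioxide contribution → 0.03434 μm/a
  chloride contribution → 0.2235 μm/a
  total first-year rate 0.2578 μm/a
Convert to mass loss: 0.2578 μm/a × 8.96 g/cm³ = 2.31 g·m⁻²·a⁻¹

r_corr = 2.31 g·m⁻²·a⁻¹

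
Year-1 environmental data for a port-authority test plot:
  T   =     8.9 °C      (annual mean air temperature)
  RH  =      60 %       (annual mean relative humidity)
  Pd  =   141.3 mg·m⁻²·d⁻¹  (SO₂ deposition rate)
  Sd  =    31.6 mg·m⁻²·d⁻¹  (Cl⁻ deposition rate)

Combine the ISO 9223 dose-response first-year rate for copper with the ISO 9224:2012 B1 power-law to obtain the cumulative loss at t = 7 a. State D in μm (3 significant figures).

D(7) = 3.39 μm

copper: f(T) = +0.126·(T−10) [T≤10 °C] = -0.1386
  Pd branch = 0.0053·Pd^0.26·e^(0.059·RH+f) = 0.5761 μm/a
  Cl⁻ term: 0.01025·31.6^0.27·exp(0.036·60+0.049·8.9) = 0.3492
  r_corr = 0.5761 + 0.3492 = 0.9254 μm/a
ISO 9224: D(t) = r_corr · t^b with b = 0.667 (copper, B1)
  D(7) = 0.9254 × 7^0.667 = 0.9254 × 3.662 = 3.388 μm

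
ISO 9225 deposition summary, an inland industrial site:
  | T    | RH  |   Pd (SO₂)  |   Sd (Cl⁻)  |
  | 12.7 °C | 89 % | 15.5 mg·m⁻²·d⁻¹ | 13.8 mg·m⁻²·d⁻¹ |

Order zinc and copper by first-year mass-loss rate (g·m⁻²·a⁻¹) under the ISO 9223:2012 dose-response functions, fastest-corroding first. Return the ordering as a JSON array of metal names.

zinc: T>10 °C ⇒ hinge -0.071·(12.7−10) = -0.1917
  sulphur-dioxide contribution → 2.133 μm/a
  chloride contribution → 0.4686 μm/a
  ⇒ r_corr(zinc) = 2.602 μm/a
  mass loss = 2.602 μm/a × 7.14 g/cm³ = 18.58 g·m⁻²·a⁻¹
copper: temperature factor f = -0.080·(2.7) = -0.2160
  sulphur-dioxide contribution → 1.661 μm/a
  chloride contribution → 0.9555 μm/a
  ⇒ r_corr(copper) = 2.617 μm/a
  mass loss = 2.617 μm/a × 8.96 g/cm³ = 23.45 g·m⁻²·a⁻¹
Ordering by g·m⁻²·a⁻¹: copper (23.4) > zinc (18.6)

["copper", "zinc"]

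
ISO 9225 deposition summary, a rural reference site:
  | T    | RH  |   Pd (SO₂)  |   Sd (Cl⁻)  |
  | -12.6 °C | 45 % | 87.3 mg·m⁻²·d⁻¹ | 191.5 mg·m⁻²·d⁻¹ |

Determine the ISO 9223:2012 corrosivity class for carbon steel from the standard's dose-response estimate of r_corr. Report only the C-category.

carbon steel: T≤10 °C ⇒ hinge +0.150·(-12.6−10) = -3.3900
  Pd branch = 1.77·Pd^0.52·e^(0.02·RH+f) = 1.499 μm/a
  Sd branch = 0.102·Sd^0.62·e^(0.033·RH+0.04·T) = 7.073 μm/a
  sum: 1.499 + 7.073 → r_corr = 8.572 μm/a
Category bounds: 1.3…25 μm/a bracket r_corr ⇒ C2

C2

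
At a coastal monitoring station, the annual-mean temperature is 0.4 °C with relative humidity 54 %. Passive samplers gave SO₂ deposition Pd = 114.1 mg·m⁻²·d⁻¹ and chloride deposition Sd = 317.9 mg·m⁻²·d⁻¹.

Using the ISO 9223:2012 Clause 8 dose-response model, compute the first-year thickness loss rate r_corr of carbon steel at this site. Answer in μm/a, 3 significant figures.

carbon steel: temperature factor f = +0.150·(-9.6) = -1.4400
  Pd branch = 1.77·Pd^0.52·e^(0.02·RH+f) = 14.5 μm/a
  Cl⁻ term: 0.102·317.9^0.62·exp(0.033·54+0.04·0.4) = 21.92
  sum: 14.5 + 21.92 → r_corr = 36.42 μm/a

r_corr = 36.4 μm/a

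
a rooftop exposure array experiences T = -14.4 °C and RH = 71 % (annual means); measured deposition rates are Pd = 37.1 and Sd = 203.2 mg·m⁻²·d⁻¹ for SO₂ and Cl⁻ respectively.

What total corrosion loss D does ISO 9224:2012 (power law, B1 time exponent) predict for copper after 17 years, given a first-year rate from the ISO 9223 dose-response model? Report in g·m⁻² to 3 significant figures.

D(17) = 18.7 g·m⁻²

copper: f(T) = +0.126·(T−10) [T≤10 °C] = -3.0744
  SO₂ term: 0.0053·37.1^0.26·exp(0.059·71-3.0744) = 0.04134
  Sd branch = 0.01025·Sd^0.27·e^(0.036·RH+0.049·T) = 0.2738 μm/a
  r_corr = 0.04134 + 0.2738 = 0.3152 μm/a
ISO 9224: D(t) = r_corr · t^b with b = 0.667 (copper, B1)
  D(17) = 0.3152 × 17^0.667 = 0.3152 × 6.618 = 2.086 μm
  Mass loss = 2.086 μm × 8.96 g/cm³ = 18.69 g·m⁻²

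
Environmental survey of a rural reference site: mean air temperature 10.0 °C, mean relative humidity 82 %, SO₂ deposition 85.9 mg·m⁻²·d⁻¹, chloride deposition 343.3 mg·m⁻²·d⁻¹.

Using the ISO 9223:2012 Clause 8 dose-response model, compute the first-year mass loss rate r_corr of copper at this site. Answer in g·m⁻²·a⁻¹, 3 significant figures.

copper: f(T) = +0.126·(T−10) [T≤10 °C] = +0.0000
  Pd branch = 0.0053·Pd^0.26·e^(0.059·RH+f) = 2.129 μm/a
  Cl⁻ term: 0.01025·343.3^0.27·exp(0.036·82+0.049·10.0) = 1.55
  r_corr = 2.129 + 1.55 = 3.679 μm/a
Convert to mass loss: 3.679 μm/a × 8.96 g/cm³ = 32.96 g·m⁻²·a⁻¹

r_corr = 33.0 g·m⁻²·a⁻¹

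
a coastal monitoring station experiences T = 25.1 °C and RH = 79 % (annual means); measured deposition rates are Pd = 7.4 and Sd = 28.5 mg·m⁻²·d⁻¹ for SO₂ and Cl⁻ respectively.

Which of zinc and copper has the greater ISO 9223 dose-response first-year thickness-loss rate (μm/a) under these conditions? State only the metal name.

zinc: f(T) = -0.071·(T−10) [T>10 °C] = -1.0721
  SO₂ term: 0.0129·7.4^0.44·exp(0.046·79-1.0721) = 0.4033
  Cl⁻ term: 0.0175·28.5^0.57·exp(0.008·79+0.085·25.1) = 1.876
  r_corr = 0.4033 + 1.876 = 2.28 μm/a
copper: temperature factor f = -0.080·(15.1) = -1.2080
  SO₂ term: 0.0053·7.4^0.26·exp(0.059·79-1.2080) = 0.2818
  Sd branch = 0.01025·Sd^0.27·e^(0.036·RH+0.049·T) = 1.489 μm/a
  r_corr = 0.2818 + 1.489 = 1.77 μm/a
Ordering by μm/a: zinc (2.28) > copper (1.77)

zinc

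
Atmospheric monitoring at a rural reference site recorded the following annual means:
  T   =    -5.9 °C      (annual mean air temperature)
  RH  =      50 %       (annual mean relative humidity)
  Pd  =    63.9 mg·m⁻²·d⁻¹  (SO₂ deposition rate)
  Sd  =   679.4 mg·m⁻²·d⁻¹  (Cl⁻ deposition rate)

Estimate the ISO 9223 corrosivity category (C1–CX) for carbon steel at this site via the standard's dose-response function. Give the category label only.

C3

carbon steel: f(T) = +0.150·(T−10) [T≤10 °C] = -2.3850
  SO₂ term: 1.77·63.9^0.52·exp(0.02·50-2.3850) = 3.849
  Sd branch = 0.102·Sd^0.62·e^(0.033·RH+0.04·T) = 23.91 μm/a
  sum: 3.849 + 23.91 → r_corr = 27.76 μm/a
ISO 9223 Table 2 (carbon steel): 25 < 27.8 ≤ 50 μm/a ⇒ C3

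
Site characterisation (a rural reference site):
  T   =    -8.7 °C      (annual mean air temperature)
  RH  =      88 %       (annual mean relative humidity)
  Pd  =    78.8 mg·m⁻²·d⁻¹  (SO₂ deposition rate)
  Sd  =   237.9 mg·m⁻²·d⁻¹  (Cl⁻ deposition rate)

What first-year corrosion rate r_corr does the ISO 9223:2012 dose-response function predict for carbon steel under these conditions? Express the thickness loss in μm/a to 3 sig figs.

carbon steel: T≤10 °C ⇒ hinge +0.150·(-8.7−10) = -2.8050
  Pd branch = 1.77·Pd^0.52·e^(0.02·RH+f) = 6.03 μm/a
  Cl⁻ term: 0.102·237.9^0.62·exp(0.033·88+0.04·-8.7) = 39.09
  sum: 6.03 + 39.09 → r_corr = 45.12 μm/a

r_corr = 45.1 μm/a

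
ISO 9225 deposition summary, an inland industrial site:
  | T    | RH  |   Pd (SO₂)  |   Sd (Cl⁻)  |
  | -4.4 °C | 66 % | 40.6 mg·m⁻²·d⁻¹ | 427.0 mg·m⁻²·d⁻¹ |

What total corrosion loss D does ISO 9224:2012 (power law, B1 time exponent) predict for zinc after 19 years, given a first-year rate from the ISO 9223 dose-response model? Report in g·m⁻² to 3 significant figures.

zinc: temperature factor f = +0.038·(-14.4) = -0.5472
  Pd branch = 0.0129·Pd^0.44·e^(0.046·RH+f) = 0.7929 μm/a
  Sd branch = 0.0175·Sd^0.57·e^(0.008·RH+0.085·T) = 0.6446 μm/a
  r_corr = 0.7929 + 0.6446 = 1.437 μm/a
Long-term exponent b (ISO 9224 Table 2, B1) = 0.813
  D(19) = 1.437 × 19^0.813 = 1.437 × 10.96 = 15.75 μm
  Mass loss = 15.75 μm × 7.14 g/cm³ = 112.4 g·m⁻²

D(19) = 112 g·m⁻²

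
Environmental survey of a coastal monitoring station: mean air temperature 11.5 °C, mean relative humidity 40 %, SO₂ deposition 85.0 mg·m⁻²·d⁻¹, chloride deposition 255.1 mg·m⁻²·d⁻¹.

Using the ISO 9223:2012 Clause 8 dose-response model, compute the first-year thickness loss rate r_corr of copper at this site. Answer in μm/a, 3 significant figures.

r_corr = 0.497 μm/a

copper: temperature factor f = -0.080·(1.5) = -0.1200
  SO₂ term: 0.0053·85.0^0.26·exp(0.059·40-0.1200) = 0.158
  Sd branch = 0.01025·Sd^0.27·e^(0.036·RH+0.049·T) = 0.3393 μm/a
  r_corr = 0.158 + 0.3393 = 0.4974 μm/a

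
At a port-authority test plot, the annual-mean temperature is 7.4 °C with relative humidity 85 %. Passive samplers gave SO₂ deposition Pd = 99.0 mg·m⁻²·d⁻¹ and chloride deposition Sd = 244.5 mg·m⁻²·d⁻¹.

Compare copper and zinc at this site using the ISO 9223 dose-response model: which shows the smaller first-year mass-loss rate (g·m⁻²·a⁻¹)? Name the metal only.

copper

copper: temperature factor f = +0.126·(-2.6) = -0.3276
  Pd branch = 0.0053·Pd^0.26·e^(0.059·RH+f) = 1.9 μm/a
  Cl⁻ term: 0.01025·244.5^0.27·exp(0.036·85+0.049·7.4) = 1.387
  sum: 1.9 + 1.387 → r_corr = 3.287 μm/a
  mass loss = 3.287 μm/a × 8.96 g/cm³ = 29.45 g·m⁻²·a⁻¹
zinc: temperature factor f = +0.038·(-2.6) = -0.0988
  SO₂ term: 0.0129·99.0^0.44·exp(0.046·85-0.0988) = 4.404
  Cl⁻ term: 0.0175·244.5^0.57·exp(0.008·85+0.085·7.4) = 1.489
  r_corr = 4.404 + 1.489 = 5.893 μm/a
  mass loss = 5.893 μm/a × 7.14 g/cm³ = 42.08 g·m⁻²·a⁻¹
Ordering by g·m⁻²·a⁻¹: zinc (42.1) > copper (29.5)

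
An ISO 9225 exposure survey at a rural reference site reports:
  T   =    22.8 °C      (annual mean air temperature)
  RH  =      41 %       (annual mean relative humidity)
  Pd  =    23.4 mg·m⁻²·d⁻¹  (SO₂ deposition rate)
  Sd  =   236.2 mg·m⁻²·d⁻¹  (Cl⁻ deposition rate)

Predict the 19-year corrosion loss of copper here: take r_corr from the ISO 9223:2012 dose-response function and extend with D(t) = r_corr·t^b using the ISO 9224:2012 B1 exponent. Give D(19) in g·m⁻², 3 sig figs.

copper: T>10 °C ⇒ hinge -0.080·(22.8−10) = -1.0240
  SO₂ term: 0.0053·23.4^0.26·exp(0.059·41-1.0240) = 0.04854
  Sd branch = 0.01025·Sd^0.27·e^(0.036·RH+0.049·T) = 0.5994 μm/a
  r_corr = 0.04854 + 0.5994 = 0.6479 μm/a
ISO 9224: D(t) = r_corr · t^b with b = 0.667 (copper, B1)
  D(19) = 0.6479 × 19^0.667 = 0.6479 × 7.127 = 4.618 μm
  Mass loss = 4.618 μm × 8.96 g/cm³ = 41.38 g·m⁻²

D(19) = 41.4 g·m⁻²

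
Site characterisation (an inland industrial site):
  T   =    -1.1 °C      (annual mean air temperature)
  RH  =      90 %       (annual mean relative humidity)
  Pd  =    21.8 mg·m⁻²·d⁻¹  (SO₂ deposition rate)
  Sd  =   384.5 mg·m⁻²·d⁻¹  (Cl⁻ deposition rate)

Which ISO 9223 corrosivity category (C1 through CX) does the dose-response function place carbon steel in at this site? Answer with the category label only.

C5

carbon steel: f(T) = +0.150·(T−10) [T≤10 °C] = -1.6650
  Pd branch = 1.77·Pd^0.52·e^(0.02·RH+f) = 10.06 μm/a
  Cl⁻ term: 0.102·384.5^0.62·exp(0.033·90+0.04·-1.1) = 76.2
  r_corr = 10.06 + 76.2 = 86.26 μm/a
86.3 μm/a falls in (80, 200] for carbon steel → category C5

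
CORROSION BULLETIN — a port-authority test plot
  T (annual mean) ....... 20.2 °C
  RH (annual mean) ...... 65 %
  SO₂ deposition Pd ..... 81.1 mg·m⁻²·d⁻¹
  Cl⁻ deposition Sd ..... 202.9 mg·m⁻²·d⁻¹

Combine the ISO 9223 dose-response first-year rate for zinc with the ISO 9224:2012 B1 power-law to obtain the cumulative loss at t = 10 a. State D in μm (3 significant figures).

D(10) = 27.6 μm

zinc: T>10 °C ⇒ hinge -0.071·(20.2−10) = -0.7242
  sulphur-dioxide contribution → 0.8602 μm/a
  chloride contribution → 3.386 μm/a
  ⇒ r_corr(zinc) = 4.246 μm/a
ISO 9224: D(t) = r_corr · t^b with b = 0.813 (zinc, B1)
  D(10) = 4.246 × 10^0.813 = 4.246 × 6.501 = 27.61 μm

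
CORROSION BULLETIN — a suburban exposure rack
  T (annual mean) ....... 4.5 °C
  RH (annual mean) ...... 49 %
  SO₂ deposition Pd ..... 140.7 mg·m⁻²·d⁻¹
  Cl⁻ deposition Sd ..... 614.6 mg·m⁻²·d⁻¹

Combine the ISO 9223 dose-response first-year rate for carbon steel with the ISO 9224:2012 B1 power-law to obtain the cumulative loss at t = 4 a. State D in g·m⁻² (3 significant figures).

carbon steel: f(T) = +0.150·(T−10) [T≤10 °C] = -0.8250
  sulphur-dioxide contribution → 27.06 μm/a
  chloride contribution → 32.96 μm/a
  ⇒ r_corr(carbon steel) = 60.02 μm/a
Long-term exponent b (ISO 9224 Table 2, B1) = 0.523
  D(4) = 60.02 × 4^0.523 = 60.02 × 2.065 = 123.9 μm
  Mass loss = 123.9 μm × 7.85 g/cm³ = 972.9 g·m⁻²

D(4) = 973 g·m⁻²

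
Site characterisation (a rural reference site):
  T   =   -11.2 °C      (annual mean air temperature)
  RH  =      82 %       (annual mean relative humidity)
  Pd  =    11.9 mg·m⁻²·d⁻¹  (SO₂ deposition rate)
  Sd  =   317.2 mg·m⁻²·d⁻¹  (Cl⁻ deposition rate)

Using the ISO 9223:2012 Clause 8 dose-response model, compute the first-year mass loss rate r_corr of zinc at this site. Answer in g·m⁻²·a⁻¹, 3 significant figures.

r_corr = 7.80 g·m⁻²·a⁻¹

zinc: T≤10 °C ⇒ hinge +0.038·(-11.2−10) = -0.8056
  sulphur-dioxide contribution → 0.7449 μm/a
  chloride contribution → 0.3469 μm/a
  ⇒ r_corr(zinc) = 1.092 μm/a
Convert to mass loss: 1.092 μm/a × 7.14 g/cm³ = 7.796 g·m⁻²·a⁻¹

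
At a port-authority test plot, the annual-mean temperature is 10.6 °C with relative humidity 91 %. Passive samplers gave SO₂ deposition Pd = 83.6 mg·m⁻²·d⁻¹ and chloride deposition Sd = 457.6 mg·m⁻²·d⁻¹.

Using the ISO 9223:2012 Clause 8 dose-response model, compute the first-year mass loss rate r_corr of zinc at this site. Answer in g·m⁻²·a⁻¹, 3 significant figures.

zinc: T>10 °C ⇒ hinge -0.071·(10.6−10) = -0.0426
  Pd branch = 0.0129·Pd^0.44·e^(0.046·RH+f) = 5.699 μm/a
  Cl⁻ term: 0.0175·457.6^0.57·exp(0.008·91+0.085·10.6) = 2.931
  sum: 5.699 + 2.931 → r_corr = 8.63 μm/a
Convert to mass loss: 8.63 μm/a × 7.14 g/cm³ = 61.62 g·m⁻²·a⁻¹

r_corr = 61.6 g·m⁻²·a⁻¹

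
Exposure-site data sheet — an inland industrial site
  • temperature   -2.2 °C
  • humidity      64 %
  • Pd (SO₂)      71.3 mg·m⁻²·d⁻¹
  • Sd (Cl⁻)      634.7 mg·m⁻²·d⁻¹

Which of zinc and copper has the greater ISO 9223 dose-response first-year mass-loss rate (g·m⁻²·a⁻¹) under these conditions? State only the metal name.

zinc

zinc: temperature factor f = +0.038·(-12.2) = -0.4636
  Pd branch = 0.0129·Pd^0.44·e^(0.046·RH+f) = 1.007 μm/a
  Cl⁻ term: 0.0175·634.7^0.57·exp(0.008·64+0.085·-2.2) = 0.9586
  r_corr = 1.007 + 0.9586 = 1.966 μm/a
  mass loss = 1.966 μm/a × 7.14 g/cm³ = 14.04 g·m⁻²·a⁻¹
copper: temperature factor f = +0.126·(-12.2) = -1.5372
  Pd branch = 0.0053·Pd^0.26·e^(0.059·RH+f) = 0.1508 μm/a
  Sd branch = 0.01025·Sd^0.27·e^(0.036·RH+0.049·T) = 0.5263 μm/a
  sum: 0.1508 + 0.5263 → r_corr = 0.6771 μm/a
  mass loss = 0.6771 μm/a × 8.96 g/cm³ = 6.067 g·m⁻²·a⁻¹
Ordering by g·m⁻²·a⁻¹: zinc (14) > copper (6.07)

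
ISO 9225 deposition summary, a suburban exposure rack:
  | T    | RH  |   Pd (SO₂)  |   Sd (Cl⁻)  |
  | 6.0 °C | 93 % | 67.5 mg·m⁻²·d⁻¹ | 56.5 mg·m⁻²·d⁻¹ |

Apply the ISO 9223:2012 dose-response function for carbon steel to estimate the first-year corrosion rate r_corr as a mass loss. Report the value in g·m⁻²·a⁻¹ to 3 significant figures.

carbon steel: T≤10 °C ⇒ hinge +0.150·(6.0−10) = -0.6000
  sulphur-dioxide contribution → 55.77 μm/a
  chloride contribution → 34.04 μm/a
  total first-year rate 89.81 μm/a
Convert to mass loss: 89.81 μm/a × 7.85 g/cm³ = 705 g·m⁻²·a⁻¹

r_corr = 705 g·m⁻²·a⁻¹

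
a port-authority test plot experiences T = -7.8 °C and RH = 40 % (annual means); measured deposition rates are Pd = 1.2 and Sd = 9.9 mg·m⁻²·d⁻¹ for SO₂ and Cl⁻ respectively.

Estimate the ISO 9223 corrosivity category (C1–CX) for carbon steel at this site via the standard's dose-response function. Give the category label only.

C2

carbon steel: f(T) = +0.150·(T−10) [T≤10 °C] = -2.6700
  Pd branch = 1.77·Pd^0.52·e^(0.02·RH+f) = 0.2999 μm/a
  Sd branch = 0.102·Sd^0.62·e^(0.033·RH+0.04·T) = 1.158 μm/a
  sum: 0.2999 + 1.158 → r_corr = 1.458 μm/a
1.46 μm/a falls in (1.3, 25] for carbon steel → category C2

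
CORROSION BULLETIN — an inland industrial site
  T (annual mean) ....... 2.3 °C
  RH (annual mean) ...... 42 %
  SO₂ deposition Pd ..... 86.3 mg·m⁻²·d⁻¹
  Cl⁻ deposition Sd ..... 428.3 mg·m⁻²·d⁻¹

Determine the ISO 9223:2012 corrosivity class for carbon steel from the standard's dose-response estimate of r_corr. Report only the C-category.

carbon steel: temperature factor f = +0.150·(-7.7) = -1.1550
  sulphur-dioxide contribution → 13.12 μm/a
  chloride contribution → 19.15 μm/a
  total first-year rate 32.27 μm/a
ISO 9223 Table 2 (carbon steel): 25 < 32.3 ≤ 50 μm/a ⇒ C3

C3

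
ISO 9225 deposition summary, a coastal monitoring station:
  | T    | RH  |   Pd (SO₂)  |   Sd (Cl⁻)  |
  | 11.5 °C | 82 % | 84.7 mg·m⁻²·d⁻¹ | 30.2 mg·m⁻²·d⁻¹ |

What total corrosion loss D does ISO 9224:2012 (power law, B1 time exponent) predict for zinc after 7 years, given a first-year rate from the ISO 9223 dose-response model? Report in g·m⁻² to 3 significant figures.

D(7) = 145 g·m⁻²

zinc: T>10 °C ⇒ hinge -0.071·(11.5−10) = -0.1065
  SO₂ term: 0.0129·84.7^0.44·exp(0.046·82-0.1065) = 3.554
  Sd branch = 0.0175·Sd^0.57·e^(0.008·RH+0.085·T) = 0.6253 μm/a
  sum: 3.554 + 0.6253 → r_corr = 4.18 μm/a
ISO 9224: D(t) = r_corr · t^b with b = 0.813 (zinc, B1)
  D(7) = 4.18 × 7^0.813 = 4.18 × 4.865 = 20.33 μm
  Mass loss = 20.33 μm × 7.14 g/cm³ = 145.2 g·m⁻²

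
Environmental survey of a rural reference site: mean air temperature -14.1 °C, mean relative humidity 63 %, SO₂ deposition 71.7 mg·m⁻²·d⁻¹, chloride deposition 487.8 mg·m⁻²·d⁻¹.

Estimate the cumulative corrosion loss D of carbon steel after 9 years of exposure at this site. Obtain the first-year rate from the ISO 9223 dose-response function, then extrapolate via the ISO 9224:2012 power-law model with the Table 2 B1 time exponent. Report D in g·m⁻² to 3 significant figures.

carbon steel: temperature factor f = +0.150·(-24.1) = -3.6150
  SO₂ term: 1.77·71.7^0.52·exp(0.02·63-3.6150) = 1.549
  Sd branch = 0.102·Sd^0.62·e^(0.033·RH+0.04·T) = 21.54 μm/a
  sum: 1.549 + 21.54 → r_corr = 23.09 μm/a
ISO 9224: D(t) = r_corr · t^b with b = 0.523 (carbon steel, B1)
  D(9) = 23.09 × 9^0.523 = 23.09 × 3.156 = 72.86 μm
  Mass loss = 72.86 μm × 7.85 g/cm³ = 572 g·m⁻²

D(9) = 572 g·m⁻²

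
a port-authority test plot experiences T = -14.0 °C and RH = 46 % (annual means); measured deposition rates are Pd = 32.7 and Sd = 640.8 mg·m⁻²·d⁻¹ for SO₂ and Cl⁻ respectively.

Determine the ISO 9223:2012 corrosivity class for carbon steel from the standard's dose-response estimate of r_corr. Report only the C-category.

C2

carbon steel: T≤10 °C ⇒ hinge +0.150·(-14.0−10) = -3.6000
  sulphur-dioxide contribution → 0.7441 μm/a
  chloride contribution → 14.62 μm/a
  total first-year rate 15.36 μm/a
ISO 9223 Table 2 (carbon steel): 1.3 < 15.4 ≤ 25 μm/a ⇒ C2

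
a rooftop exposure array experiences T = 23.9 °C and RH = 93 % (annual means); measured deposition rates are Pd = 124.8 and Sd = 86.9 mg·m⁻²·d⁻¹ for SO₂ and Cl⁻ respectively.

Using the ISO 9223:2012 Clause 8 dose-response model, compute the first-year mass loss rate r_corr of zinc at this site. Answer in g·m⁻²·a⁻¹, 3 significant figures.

r_corr = 46.2 g·m⁻²·a⁻¹

zinc: temperature factor f = -0.071·(13.9) = -0.9869
  sulphur-dioxide contribution → 2.899 μm/a
  chloride contribution → 3.578 μm/a
  ⇒ r_corr(zinc) = 6.477 μm/a
Convert to mass loss: 6.477 μm/a × 7.14 g/cm³ = 46.25 g·m⁻²·a⁻¹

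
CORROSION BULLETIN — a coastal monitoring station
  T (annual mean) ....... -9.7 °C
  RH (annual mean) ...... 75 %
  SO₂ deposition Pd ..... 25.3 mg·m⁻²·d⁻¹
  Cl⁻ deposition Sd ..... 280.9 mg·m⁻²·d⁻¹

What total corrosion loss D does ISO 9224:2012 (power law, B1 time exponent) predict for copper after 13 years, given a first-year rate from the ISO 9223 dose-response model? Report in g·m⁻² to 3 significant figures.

D(13) = 25.8 g·m⁻²

copper: temperature factor f = +0.126·(-19.7) = -2.4822
  SO₂ term: 0.0053·25.3^0.26·exp(0.059·75-2.4822) = 0.08567
  Cl⁻ term: 0.01025·280.9^0.27·exp(0.036·75+0.049·-9.7) = 0.4345
  r_corr = 0.08567 + 0.4345 = 0.5202 μm/a
Long-term exponent b (ISO 9224 Table 2, B1) = 0.667
  D(13) = 0.5202 × 13^0.667 = 0.5202 × 5.534 = 2.878 μm
  Mass loss = 2.878 μm × 8.96 g/cm³ = 25.79 g·m⁻²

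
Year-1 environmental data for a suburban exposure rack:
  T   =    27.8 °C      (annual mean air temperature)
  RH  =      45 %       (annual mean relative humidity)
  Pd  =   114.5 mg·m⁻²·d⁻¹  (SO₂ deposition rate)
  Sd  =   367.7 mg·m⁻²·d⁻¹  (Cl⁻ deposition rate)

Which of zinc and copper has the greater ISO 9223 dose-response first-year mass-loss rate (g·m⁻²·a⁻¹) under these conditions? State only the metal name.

zinc: temperature factor f = -0.071·(17.8) = -1.2638
  SO₂ term: 0.0129·114.5^0.44·exp(0.046·45-1.2638) = 0.2326
  Sd branch = 0.0175·Sd^0.57·e^(0.008·RH+0.085·T) = 7.726 μm/a
  r_corr = 0.2326 + 7.726 = 7.959 μm/a
  mass loss = 7.959 μm/a × 7.14 g/cm³ = 56.82 g·m⁻²·a⁻¹
copper: T>10 °C ⇒ hinge -0.080·(27.8−10) = -1.4240
  SO₂ term: 0.0053·114.5^0.26·exp(0.059·45-1.4240) = 0.06226
  Cl⁻ term: 0.01025·367.7^0.27·exp(0.036·45+0.049·27.8) = 0.9967
  r_corr = 0.06226 + 0.9967 = 1.059 μm/a
  mass loss = 1.059 μm/a × 8.96 g/cm³ = 9.488 g·m⁻²·a⁻¹
Ordering by g·m⁻²·a⁻¹: zinc (56.8) > copper (9.49)

zinc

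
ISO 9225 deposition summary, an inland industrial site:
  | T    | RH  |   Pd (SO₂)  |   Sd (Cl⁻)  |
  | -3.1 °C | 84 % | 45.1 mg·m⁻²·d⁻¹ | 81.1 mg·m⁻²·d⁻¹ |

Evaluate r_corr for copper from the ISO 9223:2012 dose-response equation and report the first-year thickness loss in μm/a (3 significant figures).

copper: temperature factor f = +0.126·(-13.1) = -1.6506
  Pd branch = 0.0053·Pd^0.26·e^(0.059·RH+f) = 0.3889 μm/a
  Sd branch = 0.01025·Sd^0.27·e^(0.036·RH+0.049·T) = 0.5936 μm/a
  r_corr = 0.3889 + 0.5936 = 0.9825 μm/a

r_corr = 0.983 μm/a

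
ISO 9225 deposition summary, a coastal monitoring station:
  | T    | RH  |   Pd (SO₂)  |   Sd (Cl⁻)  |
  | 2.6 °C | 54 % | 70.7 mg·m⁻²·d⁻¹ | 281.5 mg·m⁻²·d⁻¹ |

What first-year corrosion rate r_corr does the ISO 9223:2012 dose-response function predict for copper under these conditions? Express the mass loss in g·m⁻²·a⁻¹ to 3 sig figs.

r_corr = 4.71 g·m⁻²·a⁻¹

copper: T≤10 °C ⇒ hinge +0.126·(2.6−10) = -0.9324
  Pd branch = 0.0053·Pd^0.26·e^(0.059·RH+f) = 0.1527 μm/a
  Cl⁻ term: 0.01025·281.5^0.27·exp(0.036·54+0.049·2.6) = 0.373
  sum: 0.1527 + 0.373 → r_corr = 0.5257 μm/a
Convert to mass loss: 0.5257 μm/a × 8.96 g/cm³ = 4.71 g·m⁻²·a⁻¹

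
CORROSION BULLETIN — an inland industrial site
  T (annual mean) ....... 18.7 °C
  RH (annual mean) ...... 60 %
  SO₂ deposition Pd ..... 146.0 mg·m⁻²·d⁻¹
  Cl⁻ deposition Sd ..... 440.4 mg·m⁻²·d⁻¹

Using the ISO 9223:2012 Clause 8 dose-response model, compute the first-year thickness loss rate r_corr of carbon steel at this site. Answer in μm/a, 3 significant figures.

carbon steel: temperature factor f = -0.054·(8.7) = -0.4698
  SO₂ term: 1.77·146.0^0.52·exp(0.02·60-0.4698) = 49.04
  Sd branch = 0.102·Sd^0.62·e^(0.033·RH+0.04·T) = 68.01 μm/a
  sum: 49.04 + 68.01 → r_corr = 117 μm/a

r_corr = 117 μm/a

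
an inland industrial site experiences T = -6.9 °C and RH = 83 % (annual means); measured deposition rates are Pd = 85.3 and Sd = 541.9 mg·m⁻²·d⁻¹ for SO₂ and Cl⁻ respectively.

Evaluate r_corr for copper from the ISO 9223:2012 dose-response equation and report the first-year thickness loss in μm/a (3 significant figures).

copper: temperature factor f = +0.126·(-16.9) = -2.1294
  Pd branch = 0.0053·Pd^0.26·e^(0.059·RH+f) = 0.2681 μm/a
  Sd branch = 0.01025·Sd^0.27·e^(0.036·RH+0.049·T) = 0.7938 μm/a
  r_corr = 0.2681 + 0.7938 = 1.062 μm/a

r_corr = 1.06 μm/a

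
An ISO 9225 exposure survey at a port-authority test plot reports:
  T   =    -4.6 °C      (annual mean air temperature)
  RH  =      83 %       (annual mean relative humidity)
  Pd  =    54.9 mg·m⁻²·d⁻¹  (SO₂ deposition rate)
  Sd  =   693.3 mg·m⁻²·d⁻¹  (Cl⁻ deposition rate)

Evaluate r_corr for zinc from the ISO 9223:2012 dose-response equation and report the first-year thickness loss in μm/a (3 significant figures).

zinc: temperature factor f = +0.038·(-14.6) = -0.5548
  Pd branch = 0.0129·Pd^0.44·e^(0.046·RH+f) = 1.964 μm/a
  Cl⁻ term: 0.0175·693.3^0.57·exp(0.008·83+0.085·-4.6) = 0.957
  sum: 1.964 + 0.957 → r_corr = 2.921 μm/a

r_corr = 2.92 μm/a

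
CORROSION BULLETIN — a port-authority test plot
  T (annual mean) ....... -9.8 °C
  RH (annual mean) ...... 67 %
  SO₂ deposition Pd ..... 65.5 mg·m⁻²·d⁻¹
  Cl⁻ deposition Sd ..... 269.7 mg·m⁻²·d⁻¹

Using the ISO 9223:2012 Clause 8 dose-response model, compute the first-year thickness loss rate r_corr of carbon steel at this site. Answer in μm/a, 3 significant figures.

carbon steel: f(T) = +0.150·(T−10) [T≤10 °C] = -2.9700
  SO₂ term: 1.77·65.5^0.52·exp(0.02·67-2.9700) = 3.052
  Cl⁻ term: 0.102·269.7^0.62·exp(0.033·67+0.04·-9.8) = 20.22
  sum: 3.052 + 20.22 → r_corr = 23.27 μm/a

r_corr = 23.3 μm/a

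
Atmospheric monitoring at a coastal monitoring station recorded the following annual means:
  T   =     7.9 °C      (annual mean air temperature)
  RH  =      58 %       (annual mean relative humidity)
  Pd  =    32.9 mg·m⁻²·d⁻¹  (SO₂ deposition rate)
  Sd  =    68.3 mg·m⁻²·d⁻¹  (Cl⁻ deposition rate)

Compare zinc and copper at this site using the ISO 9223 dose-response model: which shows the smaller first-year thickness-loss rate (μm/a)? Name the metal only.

copper

zinc: f(T) = +0.038·(T−10) [T≤10 °C] = -0.0798
  SO₂ term: 0.0129·32.9^0.44·exp(0.046·58-0.0798) = 0.7984
  Sd branch = 0.0175·Sd^0.57·e^(0.008·RH+0.085·T) = 0.6051 μm/a
  r_corr = 0.7984 + 0.6051 = 1.403 μm/a
copper: temperature factor f = +0.126·(-2.1) = -0.2646
  SO₂ term: 0.0053·32.9^0.26·exp(0.059·58-0.2646) = 0.309
  Sd branch = 0.01025·Sd^0.27·e^(0.036·RH+0.049·T) = 0.381 μm/a
  r_corr = 0.309 + 0.381 = 0.69 μm/a
Ordering by μm/a: zinc (1.4) > copper (0.69)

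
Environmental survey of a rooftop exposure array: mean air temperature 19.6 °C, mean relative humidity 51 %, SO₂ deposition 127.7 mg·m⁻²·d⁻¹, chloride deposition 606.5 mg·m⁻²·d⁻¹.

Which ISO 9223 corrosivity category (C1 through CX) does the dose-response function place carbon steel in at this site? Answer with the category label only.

carbon steel: f(T) = -0.054·(T−10) [T>10 °C] = -0.5184
  SO₂ term: 1.77·127.7^0.52·exp(0.02·51-0.5184) = 36.39
  Cl⁻ term: 0.102·606.5^0.62·exp(0.033·51+0.04·19.6) = 63.88
  r_corr = 36.39 + 63.88 = 100.3 μm/a
100 μm/a falls in (80, 200] for carbon steel → category C5

C5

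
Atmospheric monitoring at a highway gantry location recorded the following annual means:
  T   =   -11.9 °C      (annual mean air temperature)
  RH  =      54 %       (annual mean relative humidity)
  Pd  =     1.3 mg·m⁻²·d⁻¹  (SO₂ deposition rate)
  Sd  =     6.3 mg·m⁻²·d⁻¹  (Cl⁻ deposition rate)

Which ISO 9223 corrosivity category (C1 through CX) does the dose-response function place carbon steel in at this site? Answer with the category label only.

C2

carbon steel: T≤10 °C ⇒ hinge +0.150·(-11.9−10) = -3.2850
  sulphur-dioxide contribution → 0.2237 μm/a
  chloride contribution → 1.179 μm/a
  ⇒ r_corr(carbon steel) = 1.402 μm/a
Category bounds: 1.3…25 μm/a bracket r_corr ⇒ C2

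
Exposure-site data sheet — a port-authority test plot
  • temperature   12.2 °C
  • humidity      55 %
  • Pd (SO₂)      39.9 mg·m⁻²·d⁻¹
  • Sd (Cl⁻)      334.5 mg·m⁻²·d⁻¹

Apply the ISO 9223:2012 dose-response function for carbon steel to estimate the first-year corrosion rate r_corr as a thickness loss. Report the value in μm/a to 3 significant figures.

r_corr = 69.6 μm/a

carbon steel: T>10 °C ⇒ hinge -0.054·(12.2−10) = -0.1188
  SO₂ term: 1.77·39.9^0.52·exp(0.02·55-0.1188) = 32.11
  Cl⁻ term: 0.102·334.5^0.62·exp(0.033·55+0.04·12.2) = 37.49
  sum: 32.11 + 37.49 → r_corr = 69.6 μm/a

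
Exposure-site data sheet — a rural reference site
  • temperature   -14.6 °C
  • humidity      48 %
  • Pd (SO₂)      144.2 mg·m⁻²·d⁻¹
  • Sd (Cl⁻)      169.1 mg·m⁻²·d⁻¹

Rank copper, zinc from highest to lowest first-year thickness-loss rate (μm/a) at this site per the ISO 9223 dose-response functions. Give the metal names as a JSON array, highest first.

copper: f(T) = +0.126·(T−10) [T≤10 °C] = -3.0996
  SO₂ term: 0.0053·144.2^0.26·exp(0.059·48-3.0996) = 0.01477
  Sd branch = 0.01025·Sd^0.27·e^(0.036·RH+0.049·T) = 0.1127 μm/a
  sum: 0.01477 + 0.1127 → r_corr = 0.1275 μm/a
zinc: T≤10 °C ⇒ hinge +0.038·(-14.6−10) = -0.9348
  Pd branch = 0.0129·Pd^0.44·e^(0.046·RH+f) = 0.4107 μm/a
  Sd branch = 0.0175·Sd^0.57·e^(0.008·RH+0.085·T) = 0.1383 μm/a
  sum: 0.4107 + 0.1383 → r_corr = 0.549 μm/a
Ordering by μm/a: zinc (0.549) > copper (0.128)

["zinc", "copper"]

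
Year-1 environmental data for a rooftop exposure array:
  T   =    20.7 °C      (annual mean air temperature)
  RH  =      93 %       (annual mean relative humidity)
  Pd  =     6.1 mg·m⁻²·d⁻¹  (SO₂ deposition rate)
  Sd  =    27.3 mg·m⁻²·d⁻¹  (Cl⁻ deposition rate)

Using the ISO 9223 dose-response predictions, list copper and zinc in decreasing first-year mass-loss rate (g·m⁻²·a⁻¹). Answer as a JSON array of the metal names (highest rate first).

copper: T>10 °C ⇒ hinge -0.080·(20.7−10) = -0.8560
  SO₂ term: 0.0053·6.1^0.26·exp(0.059·93-0.8560) = 0.8703
  Cl⁻ term: 0.01025·27.3^0.27·exp(0.036·93+0.049·20.7) = 1.963
  r_corr = 0.8703 + 1.963 = 2.834 μm/a
  mass loss = 2.834 μm/a × 8.96 g/cm³ = 25.39 g·m⁻²·a⁻¹
zinc: T>10 °C ⇒ hinge -0.071·(20.7−10) = -0.7597
  Pd branch = 0.0129·Pd^0.44·e^(0.046·RH+f) = 0.9641 μm/a
  Cl⁻ term: 0.0175·27.3^0.57·exp(0.008·93+0.085·20.7) = 1.409
  r_corr = 0.9641 + 1.409 = 2.373 μm/a
  mass loss = 2.373 μm/a × 7.14 g/cm³ = 16.94 g·m⁻²·a⁻¹
Ordering by g·m⁻²·a⁻¹: copper (25.4) > zinc (16.9)

["copper", "zinc"]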